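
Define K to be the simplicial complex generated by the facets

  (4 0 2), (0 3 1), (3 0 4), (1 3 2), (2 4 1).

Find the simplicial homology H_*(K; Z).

H_0 = Z,  H_1 = Z,  H_2 = 0.

Fix the vertex order 0 < 1 < 2 < 3 < 4 and write every simplex with vertices in increasing order. Then dim K = 2 and the simplices of K are:

  0-simplices (5): [0], [1], [2], [3], [4]
  1-simplices (10): [0,1], [0,2], [0,3], [0,4], [1,2], [1,3], [1,4], [2,3], [2,4], [3,4]
  2-simplices (5): [0,1,3], [0,2,4], [0,3,4], [1,2,3], [1,2,4]

so the chain groups are C_0 ≅ Z^5, C_1 ≅ Z^10, C_2 ≅ Z^5.

The boundary map ∂_1: C_1 → C_0 maps an edge to its endpoints' difference, ∂[p,q] = q − p. For instance
  ∂[0,1] = [1] − [0].
This gives a 5×10 integer matrix of rank 4; reducing to Smith normal form yields diagonal entries (1,1,1,1).

The boundary map ∂_2: C_2 → C_1 maps a triangle to the signed sum of its edges. For instance
  ∂[1,2,3] = [2,3] − [1,3] + [1,2],
  ∂[0,3,4] = [3,4] − [0,4] + [0,3].
The resulting 10×5 matrix has rank 5, and its Smith normal form has invariant factors (1,1,1,1,1).

Now H_k = ker ∂_k / im ∂_{k+1}, so:

  H_0: rank C_0 − rank ∂_1 = 5 − 4 = 1, and the invariant factors of ∂_1 are all 1, so H_0 = Z.
  H_1: rank ker ∂_1 − rank ∂_2 = (10 − 4) − 5 = 1, and the invariant factors of ∂_2 are all 1, so H_1 = Z.
  H_2: rank ker ∂_2 − rank ∂_3 = (5 − 5) − 0 = 0, and there is no ∂_3, so H_2 = 0.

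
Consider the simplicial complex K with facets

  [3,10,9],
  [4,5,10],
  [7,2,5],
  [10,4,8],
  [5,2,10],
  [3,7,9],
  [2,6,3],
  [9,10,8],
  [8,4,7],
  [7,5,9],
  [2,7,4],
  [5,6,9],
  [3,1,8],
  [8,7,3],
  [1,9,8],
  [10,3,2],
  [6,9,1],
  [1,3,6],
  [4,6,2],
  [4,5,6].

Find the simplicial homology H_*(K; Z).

Fix the vertex order 1 < 2 < 3 < 4 < 5 < 6 < 7 < 8 < 9 < 10 and write every simplex with vertices in increasing order. Then dim K = 2 and the simplices of K are:

  0-simplices (10): [1], [2], [3], [4], [5], [6], [7], [8], [9], [10]
  1-simplices (30): (30 of them)
  2-simplices (20): (20 of them)

Hence C_0 ≅ Z^10, C_1 ≅ Z^30, C_2 ≅ Z^20.

∂_1: C_1 → C_0 is given by ∂[p,q] = [q] − [p]. For instance
  ∂[9,10] = [10] − [9].
As a 10×30 matrix over Z this has rank 9, with invariant factors (1,1,1,1,1,1,1,1,1).

The boundary map ∂_2: C_2 → C_1 sends each 2-simplex [p,q,r] to [q,r] − [p,r] + [p,q]. For instance
  ∂[1,8,9] = [8,9] − [1,9] + [1,8],
  ∂[5,7,9] = [7,9] − [5,9] + [5,7].
This gives a 30×20 integer matrix of rank 20; reducing to Smith normal form yields diagonal entries (1,1,1,1,1,1,1,1,1,1,1,1,1,1,1,1,1,1,1,2).

From H_k ≅ ker(∂_k) / im(∂_{k+1}) we obtain:

  H_0: rank C_0 − rank ∂_1 = 10 − 9 = 1, and the invariant factors of ∂_1 are all 1, so H_0 = Z.
  H_1: rank ker ∂_1 − rank ∂_2 = (30 − 9) − 20 = 1, and ∂_2 has invariant factor 2 > 1, so H_1 = Z × Z/2.
  H_2: rank ker ∂_2 − rank ∂_3 = (20 − 20) − 0 = 0, and there is no ∂_3, so H_2 = 0.

As a check, the Euler characteristic is 10 − 30 + 20 = 0, which agrees with 1 − 1 + 0 = 0.

H_0 ≅ Z,  H_1 ≅ Z × Z/2,  H_2 = 0.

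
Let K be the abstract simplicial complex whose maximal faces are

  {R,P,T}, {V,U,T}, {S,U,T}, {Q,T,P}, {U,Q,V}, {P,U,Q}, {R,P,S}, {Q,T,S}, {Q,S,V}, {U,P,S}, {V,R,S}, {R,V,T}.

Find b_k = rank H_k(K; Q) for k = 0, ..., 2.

K has 7 vertices, 18 edges, 12 triangles.
rank ∂_0 = 0, rank ∂_1 = 6 ⇒ b_0 = 7 − 0 − 6 = 1; all invariant factors of ∂_1 are 1 so no torsion. So H_0 ≅ Z.
rank ∂_1 = 6, rank ∂_2 = 12 ⇒ b_1 = 18 − 6 − 12 = 0; ∂_2 has invariant factor(s) [2] giving torsion. So H_1 ≅ Z/2.
rank ∂_2 = 12, rank ∂_3 = 0 ⇒ b_2 = 12 − 12 − 0 = 0. So H_2 ≅ 0.

b_0 = 1, b_1 = 0, b_2 = 0.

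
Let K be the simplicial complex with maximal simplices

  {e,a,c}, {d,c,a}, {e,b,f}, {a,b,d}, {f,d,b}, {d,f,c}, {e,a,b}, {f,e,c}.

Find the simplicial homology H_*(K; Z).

We work with the vertex ordering a < b < c < d < e < f. The simplices of K, each written with vertices in increasing order, are:

  0-simplices (6): a, b, c, d, e, f
  1-simplices (12): ab, ac, ad, ae, bd, be, bf, cd, ce, cf, df, ef
  2-simplices (8): abd, abe, acd, ace, bdf, bef, cdf, cef

giving chain groups C_0 ≅ Z^6, C_1 ≅ Z^12, C_2 ≅ Z^8.

Boundary ∂_1: C_1 → C_0 maps an edge to its endpoints' difference, ∂[p,q] = q − p. For instance
  ∂df = f − d.
The resulting 6×12 matrix has rank 5, and its Smith normal form has invariant factors (1,1,1,1,1).

∂_2: C_2 → C_1 acts by ∂[p,q,r] = [q,r] − [p,r] + [p,q]. For instance
  ∂cdf = df − cf + cd,
  ∂abe = be − ae + ab.
The resulting 12×8 matrix has rank 7, and its Smith normal form has invariant factors (1,1,1,1,1,1,1).

Computing H_k = (kernel of ∂_k) / (image of ∂_{k+1}):

  H_0: rank C_0 − rank ∂_1 = 6 − 5 = 1, and the invariant factors of ∂_1 are all 1, so H_0 = Z.
  H_1: rank ker ∂_1 − rank ∂_2 = (12 − 5) − 7 = 0, and the invariant factors of ∂_2 are all 1, so H_1 = 0.
  H_2: rank ker ∂_2 − rank ∂_3 = (8 − 7) − 0 = 1, and there is no ∂_3, so H_2 = Z.

(K is a triangulation of the 2-sphere S^2.)

H_0 = Z,  H_1 = 0,  H_2 = Z.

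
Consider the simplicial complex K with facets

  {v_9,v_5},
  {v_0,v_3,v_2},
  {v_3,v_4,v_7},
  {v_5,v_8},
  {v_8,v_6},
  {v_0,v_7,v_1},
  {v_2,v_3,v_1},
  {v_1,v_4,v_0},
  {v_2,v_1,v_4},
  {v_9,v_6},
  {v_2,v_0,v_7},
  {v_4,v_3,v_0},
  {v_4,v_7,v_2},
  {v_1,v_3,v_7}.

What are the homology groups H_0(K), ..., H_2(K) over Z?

H_0 ≅ Z^2,  H_1 ≅ Z ⊕ Z/2,  H_2 = 0.

Order the vertices as v_0 < v_1 < v_2 < v_3 < v_4 < v_5 < v_6 < v_7 < v_8 < v_9. Listing each simplex with vertices in this order, K has dimension 2 with simplices:

  0-simplices (10): [v_0], [v_1], [v_2], [v_3], [v_4], [v_5], [v_6], [v_7], [v_8], [v_9]
  1-simplices (19): (19 of them)
  2-simplices (10): [v_0,v_1,v_4], [v_0,v_1,v_7], [v_0,v_2,v_3], [v_0,v_2,v_7], [v_0,v_3,v_4], [v_1,v_2,v_3], [v_1,v_2,v_4], [v_1,v_3,v_7], [v_2,v_4,v_7], [v_3,v_4,v_7]

Hence C_0 ≅ Z^10, C_1 ≅ Z^19, C_2 ≅ Z^10.

∂_1: C_1 → C_0 sends each edge [p,q] (with p < q) to q − p.
As a 10×19 matrix over Z this has rank 8, with invariant factors (1,1,1,1,1,1,1,1).

Boundary ∂_2: C_2 → C_1 sends each 2-simplex [p,q,r] to [q,r] − [p,r] + [p,q]. For instance
  ∂[v_0,v_1,v_7] = [v_1,v_7] − [v_0,v_7] + [v_0,v_1],
  ∂[v_3,v_4,v_7] = [v_4,v_7] − [v_3,v_7] + [v_3,v_4].
The resulting 19×10 matrix has rank 10, and its Smith normal form has invariant factors (1,1,1,1,1,1,1,1,1,2).

Now H_k = ker ∂_k / im ∂_{k+1}, so:

  H_0: rank C_0 − rank ∂_1 = 10 − 8 = 2, and the invariant factors of ∂_1 are all 1, so H_0 ≅ Z^2.
  H_1: rank ker ∂_1 − rank ∂_2 = (19 − 8) − 10 = 1, and ∂_2 has invariant factor 2 > 1, so H_1 ≅ Z ⊕ Z/2.
  H_2: rank ker ∂_2 − rank ∂_3 = (10 − 10) − 0 = 0, and there is no ∂_3, so H_2 ≅ 0.

As a check, the Euler characteristic is 10 − 19 + 10 = 1, which agrees with 2 − 1 + 0 = 1.
(K is a triangulation of the disjoint union of the real projective plane RP^2 and the circle S^1.)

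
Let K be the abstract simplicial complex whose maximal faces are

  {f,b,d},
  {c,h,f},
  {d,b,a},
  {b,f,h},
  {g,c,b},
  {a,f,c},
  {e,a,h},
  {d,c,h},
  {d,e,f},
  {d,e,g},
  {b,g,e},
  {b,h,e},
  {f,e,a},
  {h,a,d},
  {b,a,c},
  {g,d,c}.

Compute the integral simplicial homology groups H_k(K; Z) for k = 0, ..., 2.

H_0 ≅ Z,  H_1 ≅ Z^2,  H_2 ≅ Z.

We work with the vertex ordering a < b < c < d < e < f < g < h. The simplices of K, each written with vertices in increasing order, are:

  0-simplices (8): a, b, c, d, e, f, g, h
  1-simplices (24): ab, ac, ad, ae, af, ah, bc, bd, be, bf, bg, bh, cd, cf, cg, ch, de, df, dg, dh, ef, eg, eh, fh
  2-simplices (16): abc, abd, acf, adh, aef, aeh, bcg, bdf, beg, beh, bfh, cdg, cdh, cfh, def, deg

so the chain groups are C_0 ≅ Z^8, C_1 ≅ Z^24, C_2 ≅ Z^16.

Boundary ∂_1: C_1 → C_0 maps an edge to its endpoints' difference, ∂[p,q] = q − p. For instance
  ∂dh = h − d.
As a 8×24 matrix over Z this has rank 7, with invariant factors (1,1,1,1,1,1,1).

∂_2: C_2 → C_1 sends each 2-simplex [p,q,r] to [q,r] − [p,r] + [p,q]. For instance
  ∂abd = bd − ad + ab,
  ∂cdg = dg − cg + cd.
The 24×16 boundary matrix has rank 15 and Smith normal form diag(1,1,1,1,1,1,1,1,1,1,1,1,1,1,1).

Computing H_k = (kernel of ∂_k) / (image of ∂_{k+1}):

  H_0: rank C_0 − rank ∂_1 = 8 − 7 = 1, and the invariant factors of ∂_1 are all 1, so H_0 ≅ Z.
  H_1: rank ker ∂_1 − rank ∂_2 = (24 − 7) − 15 = 2, and the invariant factors of ∂_2 are all 1, so H_1 ≅ Z^2.
  H_2: rank ker ∂_2 − rank ∂_3 = (16 − 15) − 0 = 1, and there is no ∂_3, so H_2 ≅ Z.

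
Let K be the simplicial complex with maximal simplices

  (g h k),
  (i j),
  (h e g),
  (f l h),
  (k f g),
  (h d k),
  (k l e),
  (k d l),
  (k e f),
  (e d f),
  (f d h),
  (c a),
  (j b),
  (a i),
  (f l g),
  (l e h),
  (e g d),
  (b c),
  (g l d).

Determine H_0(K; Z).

K has 12 vertices, 26 edges, 14 triangles.
rank ∂_0 = 0, rank ∂_1 = 10 ⇒ b_0 = 12 − 0 − 10 = 2; all invariant factors of ∂_1 are 1 so no torsion. So H_0 ≅ Z^2.

H_0 ≅ Z^2.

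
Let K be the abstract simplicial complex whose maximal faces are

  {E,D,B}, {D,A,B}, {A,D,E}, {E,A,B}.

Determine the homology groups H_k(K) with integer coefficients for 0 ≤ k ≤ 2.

H_0 = Z,  H_1 = 0,  H_2 = Z.

Order the vertices as A < B < D < E. Listing each simplex with vertices in this order, K has dimension 2 with simplices:

  0-simplices (4): A, B, D, E
  1-simplices (6): AB, AD, AE, BD, BE, DE
  2-simplices (4): ABD, ABE, ADE, BDE

so the chain groups are C_0 ≅ Z^4, C_1 ≅ Z^6, C_2 ≅ Z^4.

Boundary ∂_1: C_1 → C_0 sends each edge [p,q] (with p < q) to q − p. For instance
  ∂BE = E − B.
As a 4×6 matrix over Z this has rank 3, with invariant factors (1,1,1).

Boundary ∂_2: C_2 → C_1 acts by ∂[p,q,r] = [q,r] − [p,r] + [p,q]. For instance
  ∂BDE = DE − BE + BD,
  ∂ADE = DE − AE + AD.
The resulting 6×4 matrix has rank 3, and its Smith normal form has invariant factors (1,1,1).

Computing H_k = (kernel of ∂_k) / (image of ∂_{k+1}):

  H_0: rank C_0 − rank ∂_1 = 4 − 3 = 1, and the invariant factors of ∂_1 are all 1, so H_0 ≅ Z.
  H_1: rank ker ∂_1 − rank ∂_2 = (6 − 3) − 3 = 0, and the invariant factors of ∂_2 are all 1, so H_1 ≅ 0.
  H_2: rank ker ∂_2 − rank ∂_3 = (4 − 3) − 0 = 1, and there is no ∂_3, so H_2 ≅ Z.

(K is a triangulation of the 2-sphere S^2.)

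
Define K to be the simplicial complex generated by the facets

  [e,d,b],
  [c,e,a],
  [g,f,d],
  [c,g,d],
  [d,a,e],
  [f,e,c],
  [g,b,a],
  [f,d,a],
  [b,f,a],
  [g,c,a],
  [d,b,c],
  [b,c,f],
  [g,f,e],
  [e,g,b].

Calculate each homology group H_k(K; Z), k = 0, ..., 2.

H_0 ≅ Z,  H_1 ≅ Z^2,  H_2 ≅ Z.

Order the vertices as a < b < c < d < e < f < g. Listing each simplex with vertices in this order, K has dimension 2 with simplices:

  0-simplices (7): a, b, c, d, e, f, g
  1-simplices (21): ab, ac, ad, ae, af, ag, bc, bd, be, bf, bg, cd, ce, cf, cg, de, df, dg, ef, eg, fg
  2-simplices (14): abf, abg, ace, acg, ade, adf, bcd, bcf, bde, beg, cdg, cef, dfg, efg

so the chain groups are C_0 ≅ Z^7, C_1 ≅ Z^21, C_2 ≅ Z^14.

∂_1: C_1 → C_0 maps an edge to its endpoints' difference, ∂[p,q] = q − p. For instance
  ∂ag = g − a.
The resulting 7×21 matrix has rank 6, and its Smith normal form has invariant factors (1,1,1,1,1,1).

The boundary map ∂_2: C_2 → C_1 maps a triangle to the signed sum of its edges. For instance
  ∂beg = eg − bg + be,
  ∂bcd = cd − bd + bc.
This gives a 21×14 integer matrix of rank 13; reducing to Smith normal form yields diagonal entries (1,1,1,1,1,1,1,1,1,1,1,1,1).

Computing H_k = (kernel of ∂_k) / (image of ∂_{k+1}):

  H_0: rank C_0 − rank ∂_1 = 7 − 6 = 1, and the invariant factors of ∂_1 are all 1, so H_0 ≅ Z.
  H_1: rank ker ∂_1 − rank ∂_2 = (21 − 6) − 13 = 2, and the invariant factors of ∂_2 are all 1, so H_1 ≅ Z^2.
  H_2: rank ker ∂_2 − rank ∂_3 = (14 − 13) − 0 = 1, and there is no ∂_3, so H_2 ≅ Z.

As a check, the Euler characteristic is 7 − 21 + 14 = 0, which agrees with 1 − 2 + 1 = 0.
(K is a triangulation of the torus T^2.)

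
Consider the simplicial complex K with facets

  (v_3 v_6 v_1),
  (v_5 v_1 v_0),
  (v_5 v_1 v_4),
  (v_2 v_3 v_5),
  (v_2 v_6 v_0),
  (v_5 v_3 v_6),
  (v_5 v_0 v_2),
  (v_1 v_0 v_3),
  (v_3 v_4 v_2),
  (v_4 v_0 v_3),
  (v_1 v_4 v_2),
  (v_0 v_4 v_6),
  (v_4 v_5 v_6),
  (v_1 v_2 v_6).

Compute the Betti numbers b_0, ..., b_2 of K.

K has 7 vertices, 21 edges, 14 triangles.
rank ∂_0 = 0, rank ∂_1 = 6 ⇒ b_0 = 7 − 0 − 6 = 1; all invariant factors of ∂_1 are 1 so no torsion. So H_0 = Z.
rank ∂_1 = 6, rank ∂_2 = 13 ⇒ b_1 = 21 − 6 − 13 = 2; all invariant factors of ∂_2 are 1 so no torsion. So H_1 = Z^2.
rank ∂_2 = 13, rank ∂_3 = 0 ⇒ b_2 = 14 − 13 − 0 = 1. So H_2 = Z.

b_0 = 1, b_1 = 2, b_2 = 1.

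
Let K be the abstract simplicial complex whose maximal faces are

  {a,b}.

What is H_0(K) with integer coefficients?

H_0 = Z.

K has 2 vertices, 1 edge.
rank ∂_0 = 0, rank ∂_1 = 1 ⇒ b_0 = 2 − 0 − 1 = 1; all invariant factors of ∂_1 are 1 so no torsion. So H_0 = Z.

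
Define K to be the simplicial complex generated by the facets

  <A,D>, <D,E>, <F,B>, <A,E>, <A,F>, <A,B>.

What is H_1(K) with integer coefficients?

Take the total order A < B < D < E < F on the vertex set. Then K (dimension 1) consists of the simplices:

  0-simplices (5): A, B, D, E, F
  1-simplices (6): AB, AD, AE, AF, BF, DE

Hence C_0 ≅ Z^5, C_1 ≅ Z^6.

∂_1: C_1 → C_0 is given by ∂[p,q] = [q] − [p].
This gives a 5×6 integer matrix of rank 4; reducing to Smith normal form yields diagonal entries (1,1,1,1).

Now H_k = ker ∂_k / im ∂_{k+1}, so:

  H_1: rank ker ∂_1 − rank ∂_2 = (6 − 4) − 0 = 2, and there is no ∂_2, so H_1 = Z^2.

H_1 ≅ Z^2.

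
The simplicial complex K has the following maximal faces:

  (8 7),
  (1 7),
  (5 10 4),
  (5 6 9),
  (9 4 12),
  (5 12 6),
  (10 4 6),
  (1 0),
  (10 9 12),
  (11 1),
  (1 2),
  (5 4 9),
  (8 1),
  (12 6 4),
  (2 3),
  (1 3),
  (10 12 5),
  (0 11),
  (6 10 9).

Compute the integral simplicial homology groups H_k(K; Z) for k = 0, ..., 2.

Fix the vertex order 0 < 1 < 2 < 3 < 4 < 5 < 6 < 7 < 8 < 9 < 10 < 11 < 12 and write every simplex with vertices in increasing order. Then dim K = 2 and the simplices of K are:

  0-simplices (13): [0], [1], [2], [3], [4], [5], [6], [7], [8], [9], [10], [11], [12]
  1-simplices (24): (24 of them)
  2-simplices (10): [4,5,9], [4,5,10], [4,6,10], [4,6,12], [4,9,12], [5,6,9], [5,6,12], [5,10,12], [6,9,10], [9,10,12]

so the chain groups are C_0 ≅ Z^13, C_1 ≅ Z^24, C_2 ≅ Z^10.

Boundary ∂_1: C_1 → C_0 sends each edge [p,q] (with p < q) to q − p.
This gives a 13×24 integer matrix of rank 11; reducing to Smith normal form yields diagonal entries (1,1,1,1,1,1,1,1,1,1,1).

The boundary map ∂_2: C_2 → C_1 acts by ∂[p,q,r] = [q,r] − [p,r] + [p,q]. For instance
  ∂[9,10,12] = [10,12] − [9,12] + [9,10],
  ∂[4,6,12] = [6,12] − [4,12] + [4,6].
The 24×10 boundary matrix has rank 10 and Smith normal form diag(1,1,1,1,1,1,1,1,1,2).

Now H_k = ker ∂_k / im ∂_{k+1}, so:

  H_0: rank C_0 − rank ∂_1 = 13 − 11 = 2, and the invariant factors of ∂_1 are all 1, so H_0 = Z^2.
  H_1: rank ker ∂_1 − rank ∂_2 = (24 − 11) − 10 = 3, and ∂_2 has invariant factor 2 > 1, so H_1 = Z^3 ⊕ Z/2.
  H_2: rank ker ∂_2 − rank ∂_3 = (10 − 10) − 0 = 0, and there is no ∂_3, so H_2 = 0.

As a check, the Euler characteristic is 13 − 24 + 10 = -1, which agrees with 2 − 3 + 0 = -1.

H_0 = Z^2,  H_1 = Z^3 ⊕ Z/2,  H_2 = 0.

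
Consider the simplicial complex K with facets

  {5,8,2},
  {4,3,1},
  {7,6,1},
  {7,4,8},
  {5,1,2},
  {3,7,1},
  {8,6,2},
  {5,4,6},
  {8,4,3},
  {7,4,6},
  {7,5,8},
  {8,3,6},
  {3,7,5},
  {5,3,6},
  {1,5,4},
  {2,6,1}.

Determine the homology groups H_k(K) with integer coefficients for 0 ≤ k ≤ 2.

We work with the vertex ordering 1 < 2 < 3 < 4 < 5 < 6 < 7 < 8. The simplices of K, each written with vertices in increasing order, are:

  0-simplices (8): [1], [2], [3], [4], [5], [6], [7], [8]
  1-simplices (24): (24 of them)
  2-simplices (16): [1,2,5], [1,2,6], [1,3,4], [1,3,7], [1,4,5], [1,6,7], [2,5,8], [2,6,8], [3,4,8], [3,5,6], [3,5,7], [3,6,8], [4,5,6], [4,6,7], [4,7,8], [5,7,8]

Hence C_0 ≅ Z^8, C_1 ≅ Z^24, C_2 ≅ Z^16.

Boundary ∂_1: C_1 → C_0 sends each edge [p,q] (with p < q) to q − p.
This gives a 8×24 integer matrix of rank 7; reducing to Smith normal form yields diagonal entries (1,1,1,1,1,1,1).

The boundary map ∂_2: C_2 → C_1 acts by ∂[p,q,r] = [q,r] − [p,r] + [p,q]. For instance
  ∂[4,7,8] = [7,8] − [4,8] + [4,7],
  ∂[2,6,8] = [6,8] − [2,8] + [2,6].
The 24×16 boundary matrix has rank 15 and Smith normal form diag(1,1,1,1,1,1,1,1,1,1,1,1,1,1,1).

From H_k ≅ ker(∂_k) / im(∂_{k+1}) we obtain:

  H_0: rank C_0 − rank ∂_1 = 8 − 7 = 1, and the invariant factors of ∂_1 are all 1, so H_0 ≅ Z.
  H_1: rank ker ∂_1 − rank ∂_2 = (24 − 7) − 15 = 2, and the invariant factors of ∂_2 are all 1, so H_1 ≅ Z^2.
  H_2: rank ker ∂_2 − rank ∂_3 = (16 − 15) − 0 = 1, and there is no ∂_3, so H_2 ≅ Z.

As a check, the Euler characteristic is 8 − 24 + 16 = 0, which agrees with 1 − 2 + 1 = 0.
(K is a triangulation of the torus T^2.)

H_0 = Z,  H_1 = Z^2,  H_2 = Z.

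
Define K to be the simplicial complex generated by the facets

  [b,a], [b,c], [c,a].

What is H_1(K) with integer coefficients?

We work with the vertex ordering a < b < c. The simplices of K, each written with vertices in increasing order, are:

  0-simplices (3): a, b, c
  1-simplices (3): ab, ac, bc

giving chain groups C_0 ≅ Z^3, C_1 ≅ Z^3.

Boundary ∂_1: C_1 → C_0 is given by ∂[p,q] = [q] − [p]. For instance
  ∂bc = c − b.
This gives a 3×3 integer matrix of rank 2; reducing to Smith normal form yields diagonal entries (1,1).

Now H_k = ker ∂_k / im ∂_{k+1}, so:

  H_1: rank ker ∂_1 − rank ∂_2 = (3 − 2) − 0 = 1, and there is no ∂_2, so H_1 = Z.

H_1 = Z.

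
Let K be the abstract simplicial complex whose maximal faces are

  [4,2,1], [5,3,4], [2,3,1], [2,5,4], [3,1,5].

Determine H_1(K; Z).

Fix the vertex order 1 < 2 < 3 < 4 < 5 and write every simplex with vertices in increasing order. Then dim K = 2 and the simplices of K are:

  0-simplices (5): [1], [2], [3], [4], [5]
  1-simplices (10): [1,2], [1,3], [1,4], [1,5], [2,3], [2,4], [2,5], [3,4], [3,5], [4,5]
  2-simplices (5): [1,2,3], [1,2,4], [1,3,5], [2,4,5], [3,4,5]

Hence C_0 ≅ Z^5, C_1 ≅ Z^10, C_2 ≅ Z^5.

Boundary ∂_1: C_1 → C_0 is given by ∂[p,q] = [q] − [p]. For instance
  ∂[3,5] = [5] − [3].
The resulting 5×10 matrix has rank 4, and its Smith normal form has invariant factors (1,1,1,1).

Boundary ∂_2: C_2 → C_1 maps a triangle to the signed sum of its edges. For instance
  ∂[3,4,5] = [4,5] − [3,5] + [3,4],
  ∂[1,2,4] = [2,4] − [1,4] + [1,2].
The resulting 10×5 matrix has rank 5, and its Smith normal form has invariant factors (1,1,1,1,1).

Reading off H_k = ker ∂_k / im ∂_{k+1}:

  H_1: rank ker ∂_1 − rank ∂_2 = (10 − 4) − 5 = 1, and the invariant factors of ∂_2 are all 1, so H_1 ≅ Z.

(K is a triangulation of the Möbius band.)

H_1 = Z.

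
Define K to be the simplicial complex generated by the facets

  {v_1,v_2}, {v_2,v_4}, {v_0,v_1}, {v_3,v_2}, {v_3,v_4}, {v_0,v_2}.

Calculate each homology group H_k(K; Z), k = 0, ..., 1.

Take the total order v_0 < v_1 < v_2 < v_3 < v_4 on the vertex set. Then K (dimension 1) consists of the simplices:

  0-simplices (5): [v_0], [v_1], [v_2], [v_3], [v_4]
  1-simplices (6): [v_0,v_1], [v_0,v_2], [v_1,v_2], [v_2,v_3], [v_2,v_4], [v_3,v_4]

so the chain groups are C_0 ≅ Z^5, C_1 ≅ Z^6.

The boundary map ∂_1: C_1 → C_0 is given by ∂[p,q] = [q] − [p].
This gives a 5×6 integer matrix of rank 4; reducing to Smith normal form yields diagonal entries (1,1,1,1).

From H_k ≅ ker(∂_k) / im(∂_{k+1}) we obtain:

  H_0: rank C_0 − rank ∂_1 = 5 − 4 = 1, and the invariant factors of ∂_1 are all 1, so H_0 ≅ Z.
  H_1: rank ker ∂_1 − rank ∂_2 = (6 − 4) − 0 = 2, and there is no ∂_2, so H_1 ≅ Z^2.

As a check, the Euler characteristic is 5 − 6 = -1, which agrees with 1 − 2 = -1.

H_0 ≅ Z,  H_1 ≅ Z^2.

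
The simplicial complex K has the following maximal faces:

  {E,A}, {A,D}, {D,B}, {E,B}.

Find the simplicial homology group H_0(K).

H_0 = Z.

Order the vertices as A < B < D < E. Listing each simplex with vertices in this order, K has dimension 1 with simplices:

  0-simplices (4): A, B, D, E
  1-simplices (4): AD, AE, BD, BE

giving chain groups C_0 ≅ Z^4, C_1 ≅ Z^4.

Boundary ∂_1: C_1 → C_0 is given by ∂[p,q] = [q] − [p]. For instance
  ∂BD = D − B.
The resulting 4×4 matrix has rank 3, and its Smith normal form has invariant factors (1,1,1).

Reading off H_k = ker ∂_k / im ∂_{k+1}:

  H_0: rank C_0 − rank ∂_1 = 4 − 3 = 1, and the invariant factors of ∂_1 are all 1, so H_0 ≅ Z.

(K is a triangulation of the circle S^1.)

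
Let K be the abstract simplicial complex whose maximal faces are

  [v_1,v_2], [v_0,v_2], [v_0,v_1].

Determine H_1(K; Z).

H_1 ≅ Z.

Take the total order v_0 < v_1 < v_2 on the vertex set. Then K (dimension 1) consists of the simplices:

  0-simplices (3): [v_0], [v_1], [v_2]
  1-simplices (3): [v_0,v_1], [v_0,v_2], [v_1,v_2]

so the chain groups are C_0 ≅ Z^3, C_1 ≅ Z^3.

∂_1: C_1 → C_0 is given by ∂[p,q] = [q] − [p]. For instance
  ∂[v_0,v_1] = [v_1] − [v_0].
The resulting 3×3 matrix has rank 2, and its Smith normal form has invariant factors (1,1).

From H_k ≅ ker(∂_k) / im(∂_{k+1}) we obtain:

  H_1: rank ker ∂_1 − rank ∂_2 = (3 − 2) − 0 = 1, and there is no ∂_2, so H_1 = Z.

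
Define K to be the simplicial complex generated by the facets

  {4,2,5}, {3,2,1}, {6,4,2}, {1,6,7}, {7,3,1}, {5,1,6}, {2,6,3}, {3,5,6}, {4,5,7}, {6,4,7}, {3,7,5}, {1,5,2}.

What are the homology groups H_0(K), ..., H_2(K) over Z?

Fix the vertex order 1 < 2 < 3 < 4 < 5 < 6 < 7 and write every simplex with vertices in increasing order. Then dim K = 2 and the simplices of K are:

  0-simplices (7): [1], [2], [3], [4], [5], [6], [7]
  1-simplices (18): [1,2], [1,3], [1,5], [1,6], [1,7], [2,3], [2,4], [2,5], [2,6], [3,5], [3,6], [3,7], [4,5], [4,6], [4,7], [5,6], [5,7], [6,7]
  2-simplices (12): [1,2,3], [1,2,5], [1,3,7], [1,5,6], [1,6,7], [2,3,6], [2,4,5], [2,4,6], [3,5,6], [3,5,7], [4,5,7], [4,6,7]

so the chain groups are C_0 ≅ Z^7, C_1 ≅ Z^18, C_2 ≅ Z^12.

∂_1: C_1 → C_0 maps an edge to its endpoints' difference, ∂[p,q] = q − p. For instance
  ∂[2,4] = [4] − [2].
As a 7×18 matrix over Z this has rank 6, with invariant factors (1,1,1,1,1,1).

∂_2: C_2 → C_1 sends each 2-simplex [p,q,r] to [q,r] − [p,r] + [p,q]. For instance
  ∂[2,4,6] = [4,6] − [2,6] + [2,4],
  ∂[1,2,5] = [2,5] − [1,5] + [1,2].
This gives a 18×12 integer matrix of rank 12; reducing to Smith normal form yields diagonal entries (1,1,1,1,1,1,1,1,1,1,1,2).

Reading off H_k = ker ∂_k / im ∂_{k+1}:

  H_0: rank C_0 − rank ∂_1 = 7 − 6 = 1, and the invariant factors of ∂_1 are all 1, so H_0 = Z.
  H_1: rank ker ∂_1 − rank ∂_2 = (18 − 6) − 12 = 0, and ∂_2 has invariant factor 2 > 1, so H_1 = Z/2.
  H_2: rank ker ∂_2 − rank ∂_3 = (12 − 12) − 0 = 0, and there is no ∂_3, so H_2 = 0.

As a check, the Euler characteristic is 7 − 18 + 12 = 1, which agrees with 1 − 0 + 0 = 1.

H_0 ≅ Z,  H_1 ≅ Z/2,  H_2 = 0.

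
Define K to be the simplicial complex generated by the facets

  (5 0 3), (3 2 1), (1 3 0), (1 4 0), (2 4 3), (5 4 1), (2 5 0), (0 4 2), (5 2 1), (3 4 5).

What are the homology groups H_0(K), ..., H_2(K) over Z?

H_0 = Z,  H_1 = Z/2,  H_2 = 0.

Fix the vertex order 0 < 1 < 2 < 3 < 4 < 5 and write every simplex with vertices in increasing order. Then dim K = 2 and the simplices of K are:

  0-simplices (6): [0], [1], [2], [3], [4], [5]
  1-simplices (15): [0,1], [0,2], [0,3], [0,4], [0,5], [1,2], [1,3], [1,4], [1,5], [2,3], [2,4], [2,5], [3,4], [3,5], [4,5]
  2-simplices (10): [0,1,3], [0,1,4], [0,2,4], [0,2,5], [0,3,5], [1,2,3], [1,2,5], [1,4,5], [2,3,4], [3,4,5]

Hence C_0 ≅ Z^6, C_1 ≅ Z^15, C_2 ≅ Z^10.

Boundary ∂_1: C_1 → C_0 maps an edge to its endpoints' difference, ∂[p,q] = q − p. For instance
  ∂[3,5] = [5] − [3].
As a 6×15 matrix over Z this has rank 5, with invariant factors (1,1,1,1,1).

Boundary ∂_2: C_2 → C_1 sends each 2-simplex [p,q,r] to [q,r] − [p,r] + [p,q]. For instance
  ∂[1,2,5] = [2,5] − [1,5] + [1,2],
  ∂[0,3,5] = [3,5] − [0,5] + [0,3].
This gives a 15×10 integer matrix of rank 10; reducing to Smith normal form yields diagonal entries (1,1,1,1,1,1,1,1,1,2).

Computing H_k = (kernel of ∂_k) / (image of ∂_{k+1}):

  H_0: rank C_0 − rank ∂_1 = 6 − 5 = 1, and the invariant factors of ∂_1 are all 1, so H_0 ≅ Z.
  H_1: rank ker ∂_1 − rank ∂_2 = (15 − 5) − 10 = 0, and ∂_2 has invariant factor 2 > 1, so H_1 ≅ Z/2.
  H_2: rank ker ∂_2 − rank ∂_3 = (10 − 10) − 0 = 0, and there is no ∂_3, so H_2 ≅ 0.

(K is a triangulation of the real projective plane RP^2.)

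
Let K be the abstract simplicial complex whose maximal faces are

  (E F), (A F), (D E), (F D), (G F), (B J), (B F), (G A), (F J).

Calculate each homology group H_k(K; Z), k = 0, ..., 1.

H_0 ≅ Z,  H_1 ≅ Z^3.

Fix the vertex order A < B < D < E < F < G < J and write every simplex with vertices in increasing order. Then dim K = 1 and the simplices of K are:

  0-simplices (7): A, B, D, E, F, G, J
  1-simplices (9): AF, AG, BF, BJ, DE, DF, EF, FG, FJ

Hence C_0 ≅ Z^7, C_1 ≅ Z^9.

∂_1: C_1 → C_0 maps an edge to its endpoints' difference, ∂[p,q] = q − p.
The 7×9 boundary matrix has rank 6 and Smith normal form diag(1,1,1,1,1,1).

Computing H_k = (kernel of ∂_k) / (image of ∂_{k+1}):

  H_0: rank C_0 − rank ∂_1 = 7 − 6 = 1, and the invariant factors of ∂_1 are all 1, so H_0 ≅ Z.
  H_1: rank ker ∂_1 − rank ∂_2 = (9 − 6) − 0 = 3, and there is no ∂_2, so H_1 ≅ Z^3.

As a check, the Euler characteristic is 7 − 9 = -2, which agrees with 1 − 3 = -2.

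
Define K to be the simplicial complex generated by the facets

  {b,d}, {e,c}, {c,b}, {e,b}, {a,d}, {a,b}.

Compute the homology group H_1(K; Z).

Fix the vertex order a < b < c < d < e and write every simplex with vertices in increasing order. Then dim K = 1 and the simplices of K are:

  0-simplices (5): a, b, c, d, e
  1-simplices (6): ab, ad, bc, bd, be, ce

Hence C_0 ≅ Z^5, C_1 ≅ Z^6.

∂_1: C_1 → C_0 is given by ∂[p,q] = [q] − [p].
The resulting 5×6 matrix has rank 4, and its Smith normal form has invariant factors (1,1,1,1).

From H_k ≅ ker(∂_k) / im(∂_{k+1}) we obtain:

  H_1: rank ker ∂_1 − rank ∂_2 = (6 − 4) − 0 = 2, and there is no ∂_2, so H_1 = Z^2.

(K is a triangulation of a wedge of 2 circles.)

H_1 ≅ Z^2.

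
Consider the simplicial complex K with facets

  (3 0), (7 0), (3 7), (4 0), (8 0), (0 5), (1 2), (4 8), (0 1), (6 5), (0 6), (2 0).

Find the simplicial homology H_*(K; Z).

H_0 ≅ Z,  H_1 ≅ Z^4.

Order the vertices as 0 < 1 < 2 < 3 < 4 < 5 < 6 < 7 < 8. Listing each simplex with vertices in this order, K has dimension 1 with simplices:

  0-simplices (9): [0], [1], [2], [3], [4], [5], [6], [7], [8]
  1-simplices (12): [0,1], [0,2], [0,3], [0,4], [0,5], [0,6], [0,7], [0,8], [1,2], [3,7], [4,8], [5,6]

giving chain groups C_0 ≅ Z^9, C_1 ≅ Z^12.

Boundary ∂_1: C_1 → C_0 sends each edge [p,q] (with p < q) to q − p.
The 9×12 boundary matrix has rank 8 and Smith normal form diag(1,1,1,1,1,1,1,1).

Computing H_k = (kernel of ∂_k) / (image of ∂_{k+1}):

  H_0: rank C_0 − rank ∂_1 = 9 − 8 = 1, and the invariant factors of ∂_1 are all 1, so H_0 = Z.
  H_1: rank ker ∂_1 − rank ∂_2 = (12 − 8) − 0 = 4, and there is no ∂_2, so H_1 = Z^4.

As a check, the Euler characteristic is 9 − 12 = -3, which agrees with 1 − 4 = -3.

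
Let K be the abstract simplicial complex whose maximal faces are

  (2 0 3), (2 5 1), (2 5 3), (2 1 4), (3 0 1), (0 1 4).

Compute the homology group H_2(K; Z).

H_2 ≅ 0.

Fix the vertex order 0 < 1 < 2 < 3 < 4 < 5 and write every simplex with vertices in increasing order. Then dim K = 2 and the simplices of K are:

  0-simplices (6): [0], [1], [2], [3], [4], [5]
  1-simplices (12): [0,1], [0,2], [0,3], [0,4], [1,2], [1,3], [1,4], [1,5], [2,3], [2,4], [2,5], [3,5]
  2-simplices (6): [0,1,3], [0,1,4], [0,2,3], [1,2,4], [1,2,5], [2,3,5]

Hence C_0 ≅ Z^6, C_1 ≅ Z^12, C_2 ≅ Z^6.

The boundary map ∂_1: C_1 → C_0 sends each edge [p,q] (with p < q) to q − p. For instance
  ∂[1,2] = [2] − [1].
The resulting 6×12 matrix has rank 5, and its Smith normal form has invariant factors (1,1,1,1,1).

∂_2: C_2 → C_1 sends each 2-simplex [p,q,r] to [q,r] − [p,r] + [p,q]. For instance
  ∂[0,2,3] = [2,3] − [0,3] + [0,2],
  ∂[1,2,4] = [2,4] − [1,4] + [1,2].
This gives a 12×6 integer matrix of rank 6; reducing to Smith normal form yields diagonal entries (1,1,1,1,1,1).

Reading off H_k = ker ∂_k / im ∂_{k+1}:

  H_2: rank ker ∂_2 − rank ∂_3 = (6 − 6) − 0 = 0, and there is no ∂_3, so H_2 ≅ 0.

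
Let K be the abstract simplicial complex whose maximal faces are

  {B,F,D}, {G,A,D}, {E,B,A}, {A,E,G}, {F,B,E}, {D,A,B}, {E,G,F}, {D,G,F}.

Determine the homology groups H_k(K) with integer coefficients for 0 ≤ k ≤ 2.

H_0 = Z,  H_1 = 0,  H_2 = Z.

Order the vertices as A < B < D < E < F < G. Listing each simplex with vertices in this order, K has dimension 2 with simplices:

  0-simplices (6): A, B, D, E, F, G
  1-simplices (12): AB, AD, AE, AG, BD, BE, BF, DF, DG, EF, EG, FG
  2-simplices (8): ABD, ABE, ADG, AEG, BDF, BEF, DFG, EFG

so the chain groups are C_0 ≅ Z^6, C_1 ≅ Z^12, C_2 ≅ Z^8.

Boundary ∂_1: C_1 → C_0 maps an edge to its endpoints' difference, ∂[p,q] = q − p. For instance
  ∂EG = G − E.
This gives a 6×12 integer matrix of rank 5; reducing to Smith normal form yields diagonal entries (1,1,1,1,1).

Boundary ∂_2: C_2 → C_1 maps a triangle to the signed sum of its edges. For instance
  ∂BDF = DF − BF + BD,
  ∂EFG = FG − EG + EF.
This gives a 12×8 integer matrix of rank 7; reducing to Smith normal form yields diagonal entries (1,1,1,1,1,1,1).

From H_k ≅ ker(∂_k) / im(∂_{k+1}) we obtain:

  H_0: rank C_0 − rank ∂_1 = 6 − 5 = 1, and the invariant factors of ∂_1 are all 1, so H_0 = Z.
  H_1: rank ker ∂_1 − rank ∂_2 = (12 − 5) − 7 = 0, and the invariant factors of ∂_2 are all 1, so H_1 = 0.
  H_2: rank ker ∂_2 − rank ∂_3 = (8 − 7) − 0 = 1, and there is no ∂_3, so H_2 = Z.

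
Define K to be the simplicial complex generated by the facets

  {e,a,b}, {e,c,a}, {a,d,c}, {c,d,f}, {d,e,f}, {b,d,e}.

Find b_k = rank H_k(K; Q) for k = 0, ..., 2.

b_0 = 1, b_1 = 1, b_2 = 0.

Fix the vertex order a < b < c < d < e < f and write every simplex with vertices in increasing order. Then dim K = 2 and the simplices of K are:

  0-simplices (6): a, b, c, d, e, f
  1-simplices (12): ab, ac, ad, ae, bd, be, cd, ce, cf, de, df, ef
  2-simplices (6): abe, acd, ace, bde, cdf, def

Hence C_0 ≅ Z^6, C_1 ≅ Z^12, C_2 ≅ Z^6.

∂_1: C_1 → C_0 sends each edge [p,q] (with p < q) to q − p. For instance
  ∂de = e − d.
The resulting 6×12 matrix has rank 5, and its Smith normal form has invariant factors (1,1,1,1,1).

∂_2: C_2 → C_1 sends each 2-simplex [p,q,r] to [q,r] − [p,r] + [p,q]. For instance
  ∂abe = be − ae + ab,
  ∂acd = cd − ad + ac.
The resulting 12×6 matrix has rank 6, and its Smith normal form has invariant factors (1,1,1,1,1,1).

Reading off H_k = ker ∂_k / im ∂_{k+1}:

  H_0: rank C_0 − rank ∂_1 = 6 − 5 = 1, and the invariant factors of ∂_1 are all 1, so H_0 ≅ Z.
  H_1: rank ker ∂_1 − rank ∂_2 = (12 − 5) − 6 = 1, and the invariant factors of ∂_2 are all 1, so H_1 ≅ Z.
  H_2: rank ker ∂_2 − rank ∂_3 = (6 − 6) − 0 = 0, and there is no ∂_3, so H_2 ≅ 0.

(K is a triangulation of the cylinder S^1 x I.)

Hence the Betti numbers are b_0 = 1, b_1 = 1, b_2 = 0.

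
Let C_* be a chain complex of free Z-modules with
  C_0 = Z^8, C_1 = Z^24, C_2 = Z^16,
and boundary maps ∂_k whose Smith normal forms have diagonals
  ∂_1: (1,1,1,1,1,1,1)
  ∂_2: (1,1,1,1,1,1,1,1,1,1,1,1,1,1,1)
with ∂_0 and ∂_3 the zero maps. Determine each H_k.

H_0 = Z,  H_1 = Z^2,  H_2 = Z.

H_0: b_0 = 8 − 0 − 7 = 1; torsion from ∂_1 factors > 1: none. So H_0 = Z.
H_1: b_1 = 24 − 7 − 15 = 2; torsion from ∂_2 factors > 1: none. So H_1 = Z^2.
H_2: b_2 = 16 − 15 − 0 = 1; torsion from ∂_3 factors > 1: none. So H_2 = Z.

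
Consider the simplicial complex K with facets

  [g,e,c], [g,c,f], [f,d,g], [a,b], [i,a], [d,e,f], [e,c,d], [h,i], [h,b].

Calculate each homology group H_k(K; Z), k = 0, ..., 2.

Order the vertices as a < b < c < d < e < f < g < h < i. Listing each simplex with vertices in this order, K has dimension 2 with simplices:

  0-simplices (9): a, b, c, d, e, f, g, h, i
  1-simplices (14): ab, ai, bh, cd, ce, cf, cg, de, df, dg, ef, eg, fg, hi
  2-simplices (5): cde, ceg, cfg, def, dfg

giving chain groups C_0 ≅ Z^9, C_1 ≅ Z^14, C_2 ≅ Z^5.

The boundary map ∂_1: C_1 → C_0 sends each edge [p,q] (with p < q) to q − p. For instance
  ∂fg = g − f.
The resulting 9×14 matrix has rank 7, and its Smith normal form has invariant factors (1,1,1,1,1,1,1).

The boundary map ∂_2: C_2 → C_1 sends each 2-simplex [p,q,r] to [q,r] − [p,r] + [p,q]. For instance
  ∂cfg = fg − cg + cf,
  ∂def = ef − df + de.
As a 14×5 matrix over Z this has rank 5, with invariant factors (1,1,1,1,1).

Now H_k = ker ∂_k / im ∂_{k+1}, so:

  H_0: rank C_0 − rank ∂_1 = 9 − 7 = 2, and the invariant factors of ∂_1 are all 1, so H_0 ≅ Z^2.
  H_1: rank ker ∂_1 − rank ∂_2 = (14 − 7) − 5 = 2, and the invariant factors of ∂_2 are all 1, so H_1 ≅ Z^2.
  H_2: rank ker ∂_2 − rank ∂_3 = (5 − 5) − 0 = 0, and there is no ∂_3, so H_2 ≅ 0.

As a check, the Euler characteristic is 9 − 14 + 5 = 0, which agrees with 2 − 2 + 0 = 0.
(K is a triangulation of the disjoint union of the circle S^1 and the Möbius band.)

H_0 ≅ Z^2,  H_1 ≅ Z^2,  H_2 = 0.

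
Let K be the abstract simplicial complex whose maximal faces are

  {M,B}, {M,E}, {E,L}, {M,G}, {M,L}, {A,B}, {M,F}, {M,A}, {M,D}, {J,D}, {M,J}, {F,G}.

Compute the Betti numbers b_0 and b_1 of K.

Take the total order A < B < D < E < F < G < J < L < M on the vertex set. Then K (dimension 1) consists of the simplices:

  0-simplices (9): A, B, D, E, F, G, J, L, M
  1-simplices (12): AB, AM, BM, DJ, DM, EL, EM, FG, FM, GM, JM, LM

so the chain groups are C_0 ≅ Z^9, C_1 ≅ Z^12.

∂_1: C_1 → C_0 maps an edge to its endpoints' difference, ∂[p,q] = q − p.
As a 9×12 matrix over Z this has rank 8, with invariant factors (1,1,1,1,1,1,1,1).

From H_k ≅ ker(∂_k) / im(∂_{k+1}) we obtain:

  H_0: rank C_0 − rank ∂_1 = 9 − 8 = 1, and the invariant factors of ∂_1 are all 1, so H_0 ≅ Z.
  H_1: rank ker ∂_1 − rank ∂_2 = (12 − 8) − 0 = 4, and there is no ∂_2, so H_1 ≅ Z^4.

As a check, the Euler characteristic is 9 − 12 = -3, which agrees with 1 − 4 = -3.

Hence the Betti numbers are b_0 = 1, b_1 = 4.

b_0 = 1, b_1 = 4.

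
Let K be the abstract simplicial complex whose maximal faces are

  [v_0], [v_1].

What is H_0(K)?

H_0 = Z^2.

Order the vertices as v_0 < v_1. Listing each simplex with vertices in this order, K has dimension 0 with simplices:

  0-simplices (2): [v_0], [v_1]

Hence C_0 ≅ Z^2.

Reading off H_k = ker ∂_k / im ∂_{k+1}:

  H_0: rank C_0 − rank ∂_1 = 2 − 0 = 2, and there is no ∂_1, so H_0 = Z^2.

(K is a triangulation of a set of 2 points.)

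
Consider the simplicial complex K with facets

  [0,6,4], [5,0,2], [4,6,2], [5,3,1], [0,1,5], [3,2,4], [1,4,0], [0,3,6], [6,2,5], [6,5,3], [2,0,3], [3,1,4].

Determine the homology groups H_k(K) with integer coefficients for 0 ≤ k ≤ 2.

K has 7 vertices, 18 edges, 12 triangles.
rank ∂_0 = 0, rank ∂_1 = 6 ⇒ b_0 = 7 − 0 − 6 = 1; all invariant factors of ∂_1 are 1 so no torsion. So H_0 ≅ Z.
rank ∂_1 = 6, rank ∂_2 = 12 ⇒ b_1 = 18 − 6 − 12 = 0; ∂_2 has invariant factor(s) [2] giving torsion. So H_1 ≅ Z/2.
rank ∂_2 = 12, rank ∂_3 = 0 ⇒ b_2 = 12 − 12 − 0 = 0. So H_2 ≅ 0.

H_0 ≅ Z,  H_1 ≅ Z/2,  H_2 = 0.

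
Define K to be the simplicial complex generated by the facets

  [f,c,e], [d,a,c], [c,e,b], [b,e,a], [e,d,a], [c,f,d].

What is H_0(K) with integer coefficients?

H_0 ≅ Z.

We work with the vertex ordering a < b < c < d < e < f. The simplices of K, each written with vertices in increasing order, are:

  0-simplices (6): a, b, c, d, e, f
  1-simplices (12): ab, ac, ad, ae, bc, be, cd, ce, cf, de, df, ef
  2-simplices (6): abe, acd, ade, bce, cdf, cef

giving chain groups C_0 ≅ Z^6, C_1 ≅ Z^12, C_2 ≅ Z^6.

Boundary ∂_1: C_1 → C_0 maps an edge to its endpoints' difference, ∂[p,q] = q − p. For instance
  ∂cd = d − c.
The resulting 6×12 matrix has rank 5, and its Smith normal form has invariant factors (1,1,1,1,1).

The boundary map ∂_2: C_2 → C_1 sends each 2-simplex [p,q,r] to [q,r] − [p,r] + [p,q]. For instance
  ∂abe = be − ae + ab,
  ∂cef = ef − cf + ce.
This gives a 12×6 integer matrix of rank 6; reducing to Smith normal form yields diagonal entries (1,1,1,1,1,1).

From H_k ≅ ker(∂_k) / im(∂_{k+1}) we obtain:

  H_0: rank C_0 − rank ∂_1 = 6 − 5 = 1, and the invariant factors of ∂_1 are all 1, so H_0 = Z.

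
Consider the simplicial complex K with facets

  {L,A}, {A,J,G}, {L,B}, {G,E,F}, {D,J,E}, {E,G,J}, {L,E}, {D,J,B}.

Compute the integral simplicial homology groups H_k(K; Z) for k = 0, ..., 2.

Fix the vertex order A < B < D < E < F < G < J < L and write every simplex with vertices in increasing order. Then dim K = 2 and the simplices of K are:

  0-simplices (8): A, B, D, E, F, G, J, L
  1-simplices (14): AG, AJ, AL, BD, BJ, BL, DE, DJ, EF, EG, EJ, EL, FG, GJ
  2-simplices (5): AGJ, BDJ, DEJ, EFG, EGJ

giving chain groups C_0 ≅ Z^8, C_1 ≅ Z^14, C_2 ≅ Z^5.

Boundary ∂_1: C_1 → C_0 sends each edge [p,q] (with p < q) to q − p.
The resulting 8×14 matrix has rank 7, and its Smith normal form has invariant factors (1,1,1,1,1,1,1).

Boundary ∂_2: C_2 → C_1 maps a triangle to the signed sum of its edges. For instance
  ∂EFG = FG − EG + EF,
  ∂BDJ = DJ − BJ + BD.
As a 14×5 matrix over Z this has rank 5, with invariant factors (1,1,1,1,1).

Reading off H_k = ker ∂_k / im ∂_{k+1}:

  H_0: rank C_0 − rank ∂_1 = 8 − 7 = 1, and the invariant factors of ∂_1 are all 1, so H_0 = Z.
  H_1: rank ker ∂_1 − rank ∂_2 = (14 − 7) − 5 = 2, and the invariant factors of ∂_2 are all 1, so H_1 = Z^2.
  H_2: rank ker ∂_2 − rank ∂_3 = (5 − 5) − 0 = 0, and there is no ∂_3, so H_2 = 0.

H_0 = Z,  H_1 = Z^2,  H_2 = 0.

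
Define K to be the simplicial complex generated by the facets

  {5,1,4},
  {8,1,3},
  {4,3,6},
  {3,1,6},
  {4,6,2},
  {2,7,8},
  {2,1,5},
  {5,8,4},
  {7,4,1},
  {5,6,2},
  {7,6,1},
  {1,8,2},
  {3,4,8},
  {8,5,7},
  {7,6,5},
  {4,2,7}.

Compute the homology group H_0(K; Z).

H_0 = Z.

Order the vertices as 1 < 2 < 3 < 4 < 5 < 6 < 7 < 8. Listing each simplex with vertices in this order, K has dimension 2 with simplices:

  0-simplices (8): [1], [2], [3], [4], [5], [6], [7], [8]
  1-simplices (24): (24 of them)
  2-simplices (16): [1,2,5], [1,2,8], [1,3,6], [1,3,8], [1,4,5], [1,4,7], [1,6,7], [2,4,6], [2,4,7], [2,5,6], [2,7,8], [3,4,6], [3,4,8], [4,5,8], [5,6,7], [5,7,8]

so the chain groups are C_0 ≅ Z^8, C_1 ≅ Z^24, C_2 ≅ Z^16.

∂_1: C_1 → C_0 is given by ∂[p,q] = [q] − [p]. For instance
  ∂[1,8] = [8] − [1].
This gives a 8×24 integer matrix of rank 7; reducing to Smith normal form yields diagonal entries (1,1,1,1,1,1,1).

The boundary map ∂_2: C_2 → C_1 sends each 2-simplex [p,q,r] to [q,r] − [p,r] + [p,q]. For instance
  ∂[1,3,8] = [3,8] − [1,8] + [1,3],
  ∂[2,4,7] = [4,7] − [2,7] + [2,4].
As a 24×16 matrix over Z this has rank 15, with invariant factors (1,1,1,1,1,1,1,1,1,1,1,1,1,1,1).

Computing H_k = (kernel of ∂_k) / (image of ∂_{k+1}):

  H_0: rank C_0 − rank ∂_1 = 8 − 7 = 1, and the invariant factors of ∂_1 are all 1, so H_0 ≅ Z.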